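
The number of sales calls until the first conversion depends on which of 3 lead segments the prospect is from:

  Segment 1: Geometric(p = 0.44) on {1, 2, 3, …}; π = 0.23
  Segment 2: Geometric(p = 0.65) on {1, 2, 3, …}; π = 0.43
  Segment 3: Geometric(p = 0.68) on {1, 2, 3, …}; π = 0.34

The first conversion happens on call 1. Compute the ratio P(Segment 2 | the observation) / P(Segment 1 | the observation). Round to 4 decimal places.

2.7619

Since P(k|x) ∝ P(Z=k) f_k(x), the posterior odds are P(Z=i) f_i(x) / (P(Z=j) f_j(x)).
Evaluate each component's likelihood at the observed value:
  p_1 = 0.44
  p_2 = 0.65
  p_3 = 0.68
Odds = (0.43/0.23) × (0.65/0.44) = 1.86957 × 1.47727 ≈ 2.7619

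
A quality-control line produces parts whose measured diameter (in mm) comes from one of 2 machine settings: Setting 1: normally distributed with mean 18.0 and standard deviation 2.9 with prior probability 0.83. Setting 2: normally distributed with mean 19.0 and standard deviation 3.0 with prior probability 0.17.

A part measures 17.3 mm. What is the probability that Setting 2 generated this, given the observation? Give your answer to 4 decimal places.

The responsibility of component k is π_k f_k(x) divided by Σ_j π_j f_j(x).
Component likelihoods at x = 17.3 mm:
  L_1 = 0.133617
  L_2 = 0.113256
Prior × likelihood for each component:
  π_1·L_1 = 0.83 × 0.133617 = 0.110902
  π_2·L_2 = 0.17 × 0.113256 = 0.0192535
Sum: 0.110902 + 0.0192535 = 0.130155
So the posterior for Setting 2 is 0.0192535 / 0.130155 ≈ 0.1479.

0.1479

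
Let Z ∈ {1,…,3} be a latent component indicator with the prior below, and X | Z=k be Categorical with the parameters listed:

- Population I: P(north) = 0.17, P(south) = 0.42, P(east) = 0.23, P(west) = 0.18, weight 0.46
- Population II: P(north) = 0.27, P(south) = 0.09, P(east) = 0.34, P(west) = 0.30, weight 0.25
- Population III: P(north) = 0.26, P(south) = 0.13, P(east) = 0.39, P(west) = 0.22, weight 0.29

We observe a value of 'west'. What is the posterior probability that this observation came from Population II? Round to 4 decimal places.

Apply Bayes' rule: the posterior for each component is proportional to its prior times its likelihood at x.
Evaluate each component's likelihood at the observed value:
  L_I = P(west | comp) = 0.18
  L_II = P(west | comp) = 0.30
  L_III = P(west | comp) = 0.22
Weight by the priors:
  π_I·L_I = 0.46 × 0.18 = 0.0828
  π_II·L_II = 0.25 × 0.3 = 0.075
  π_III·L_III = 0.29 × 0.22 = 0.0638
Marginal: 0.0828 + 0.075 + 0.0638 = 0.2216
So the posterior for Population II is 0.075 / 0.2216 ≈ 0.3384.

0.3384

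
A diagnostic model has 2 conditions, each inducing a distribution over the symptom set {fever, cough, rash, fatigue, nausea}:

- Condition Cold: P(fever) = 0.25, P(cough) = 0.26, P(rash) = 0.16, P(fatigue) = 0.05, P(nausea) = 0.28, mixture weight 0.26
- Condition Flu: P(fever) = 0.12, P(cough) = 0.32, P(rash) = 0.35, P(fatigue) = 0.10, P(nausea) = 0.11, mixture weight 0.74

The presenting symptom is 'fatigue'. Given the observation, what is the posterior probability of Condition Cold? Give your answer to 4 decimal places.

0.1494

Posterior ∝ prior × likelihood, so P(k | x) ∝ P(Z=k) f_k(x); normalise over all components.
Evaluate each component's likelihood at the observed value:
  f_Cold = 0.05
  f_Flu = 0.1
Unnormalised posteriors:
  P(Z=Cold)·f_Cold = 0.26 × 0.05 = 0.013
  P(Z=Flu)·f_Flu = 0.74 × 0.1 = 0.074
Sum: 0.013 + 0.074 = 0.087
P(Condition Cold | x) ≈ 0.1494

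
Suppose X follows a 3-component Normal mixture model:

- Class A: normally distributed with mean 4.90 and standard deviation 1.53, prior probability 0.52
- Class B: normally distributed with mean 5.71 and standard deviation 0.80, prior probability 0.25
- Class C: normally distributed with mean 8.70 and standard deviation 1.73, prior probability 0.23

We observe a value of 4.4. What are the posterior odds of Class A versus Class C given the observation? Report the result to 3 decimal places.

53.207

Only the two components matter; the odds are (w_i f_i(x)) / (w_j f_j(x)).
Normal densities:
  L_A = 0.247188
  L_B = 0.130485
  L_C = 0.0105036
0.128538 / 0.00241583 ≈ 53.207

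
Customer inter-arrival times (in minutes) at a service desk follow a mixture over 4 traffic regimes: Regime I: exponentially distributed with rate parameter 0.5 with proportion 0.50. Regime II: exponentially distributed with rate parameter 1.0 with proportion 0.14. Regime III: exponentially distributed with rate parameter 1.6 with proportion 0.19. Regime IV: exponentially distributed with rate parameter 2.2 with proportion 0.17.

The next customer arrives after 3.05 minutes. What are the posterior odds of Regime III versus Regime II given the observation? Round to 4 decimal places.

Only the two components matter; the odds are (π_i f_i(x)) / (π_j f_j(x)).
Exponential densities:
  p_I = 0.5·e^(−0.5·3.05) = 0.5·e^(−1.5250) = 0.108811
  p_II = 1.0·e^(−1.0·3.05) = 1.0·e^(−3.0500) = 0.0473589
  p_III = 1.6·e^(−1.6·3.05) = 1.6·e^(−4.8800) = 0.0121552
  p_IV = 2.2·e^(−2.2·3.05) = 2.2·e^(−6.7100) = 0.00268106
Odds = (0.19/0.14) × (0.0121552/0.0473589) = 1.35714 × 0.256662 ≈ 0.3483

0.3483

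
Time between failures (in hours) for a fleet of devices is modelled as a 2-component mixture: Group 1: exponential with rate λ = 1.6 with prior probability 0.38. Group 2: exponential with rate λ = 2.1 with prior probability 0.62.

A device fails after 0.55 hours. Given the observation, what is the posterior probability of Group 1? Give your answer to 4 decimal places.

0.3807

Apply Bayes' rule: the posterior for each component is proportional to its prior times its likelihood at x.
Evaluate each component's likelihood at the observed value:
  f_1 = 0.663653
  f_2 = 0.661621
Prior × likelihood for each component:
  w_1·f_1 = 0.38 × 0.663653 = 0.252188
  w_2·f_2 = 0.62 × 0.661621 = 0.410205
Evidence: 0.252188 + 0.410205 = 0.662393
Responsibility of Group 1: 0.252188 / 0.662393 ≈ 0.3807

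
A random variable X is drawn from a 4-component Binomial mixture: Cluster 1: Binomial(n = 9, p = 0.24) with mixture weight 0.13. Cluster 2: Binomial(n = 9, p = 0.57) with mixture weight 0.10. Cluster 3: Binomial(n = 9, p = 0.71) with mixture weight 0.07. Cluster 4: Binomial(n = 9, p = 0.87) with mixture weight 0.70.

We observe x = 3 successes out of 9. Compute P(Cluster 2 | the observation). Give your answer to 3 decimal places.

0.244

By Bayes' theorem, P(k | x) = P(Z=k) f_k(x) / Σ_j P(Z=j) f_j(x).
Evaluate each component's likelihood at the observed value:
  p_1 = C(9,3)·0.24^3·0.76^6 = 84·0.013824·0.1927 = 0.223766
  p_2 = C(9,3)·0.57^3·0.43^6 = 84·0.185193·0.00632136 = 0.0983365
  p_3 = C(9,3)·0.71^3·0.29^6 = 84·0.357911·0.000594823 = 0.0178831
  p_4 = C(9,3)·0.87^3·0.13^6 = 84·0.658503·4.82681e-06 = 0.000266991
Prior × likelihood for each component:
  P(Z=1)·p_1 = 0.13 × 0.223766 = 0.0290896
  P(Z=2)·p_2 = 0.10 × 0.0983365 = 0.00983365
  P(Z=3)·p_3 = 0.07 × 0.0178831 = 0.00125182
  P(Z=4)·p_4 = 0.70 × 0.000266991 = 0.000186894
Marginal: 0.0290896 + 0.00983365 + 0.00125182 + 0.000186894 = 0.040362
Responsibility of Cluster 2: 0.00983365 / 0.040362 ≈ 0.244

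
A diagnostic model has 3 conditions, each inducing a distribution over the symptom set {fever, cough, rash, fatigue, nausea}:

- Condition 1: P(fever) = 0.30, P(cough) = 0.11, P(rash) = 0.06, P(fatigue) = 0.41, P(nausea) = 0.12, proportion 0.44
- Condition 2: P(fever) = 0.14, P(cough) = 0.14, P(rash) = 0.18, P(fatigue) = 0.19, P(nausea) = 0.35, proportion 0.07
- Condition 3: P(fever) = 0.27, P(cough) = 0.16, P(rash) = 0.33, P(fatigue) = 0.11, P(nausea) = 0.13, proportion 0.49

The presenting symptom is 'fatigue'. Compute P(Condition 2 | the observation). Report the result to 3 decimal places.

Posterior ∝ prior × likelihood, so P(k | x) ∝ π_k f_k(x); normalise over all components.
Categorical probabilities:
  L_1 = 0.41
  L_2 = 0.19
  L_3 = 0.11
Prior × likelihood for each component:
  π_1·L_1 = 0.44 × 0.41 = 0.1804
  π_2·L_2 = 0.07 × 0.19 = 0.0133
  π_3·L_3 = 0.49 × 0.11 = 0.0539
Evidence: 0.1804 + 0.0133 + 0.0539 = 0.2476
So the posterior for Condition 2 is 0.0133 / 0.2476 ≈ 0.054.

0.054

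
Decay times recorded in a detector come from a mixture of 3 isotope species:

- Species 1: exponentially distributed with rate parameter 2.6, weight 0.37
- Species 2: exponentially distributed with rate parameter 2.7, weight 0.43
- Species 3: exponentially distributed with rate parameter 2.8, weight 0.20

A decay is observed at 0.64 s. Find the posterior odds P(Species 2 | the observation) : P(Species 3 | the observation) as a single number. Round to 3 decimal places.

Only the two components matter; the odds are (w_i f_i(x)) / (w_j f_j(x)).
Component likelihoods at x = 0.64 s:
  f_1 = 0.492388
  f_2 = 0.479626
  f_3 = 0.466554
Odds = (0.43/0.20) × (0.479626/0.466554) = 2.15 × 1.02802 ≈ 2.210

2.210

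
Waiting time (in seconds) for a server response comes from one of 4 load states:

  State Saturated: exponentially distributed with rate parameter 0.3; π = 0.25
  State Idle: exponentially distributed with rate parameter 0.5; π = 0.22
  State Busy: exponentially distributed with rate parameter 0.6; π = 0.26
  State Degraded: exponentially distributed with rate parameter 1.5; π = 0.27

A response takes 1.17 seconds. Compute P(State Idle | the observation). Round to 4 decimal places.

P(component k | x) = π_k·f_k(x) / marginal(x), where marginal(x) = Σ_j π_j·f_j(x).
Exponential densities:
  L_Saturated = 0.3·e^(−0.3·1.17) = 0.3·e^(−0.3510) = 0.211195
  L_Idle = 0.5·e^(−0.5·1.17) = 0.5·e^(−0.5850) = 0.278553
  L_Busy = 0.6·e^(−0.6·1.17) = 0.6·e^(−0.7020) = 0.297356
  L_Degraded = 1.5·e^(−1.5·1.17) = 1.5·e^(−1.7550) = 0.259361
Weight by the priors:
  π_Saturated·L_Saturated = 0.25 × 0.211195 = 0.0527988
  π_Idle·L_Idle = 0.22 × 0.278553 = 0.0612816
  π_Busy·L_Busy = 0.26 × 0.297356 = 0.0773125
  π_Degraded·L_Degraded = 0.27 × 0.259361 = 0.0700274
Denominator: 0.0527988 + 0.0612816 + 0.0773125 + 0.0700274 = 0.26142
P(State Idle | x) = 0.0612816 / 0.26142 ≈ 0.2344

0.2344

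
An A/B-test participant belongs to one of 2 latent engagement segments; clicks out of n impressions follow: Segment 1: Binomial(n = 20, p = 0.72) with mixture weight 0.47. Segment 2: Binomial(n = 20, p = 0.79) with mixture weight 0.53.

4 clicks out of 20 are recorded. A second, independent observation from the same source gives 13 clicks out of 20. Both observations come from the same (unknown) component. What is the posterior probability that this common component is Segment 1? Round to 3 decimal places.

0.993

By Bayes' theorem, P(k | x) = P(Z=k) f_k(x) / Σ_j P(Z=j) f_j(x).
Since both observations come from the same component, the likelihood for component k is f_k(x₁)·f_k(x₂).
  L_1 = [C(20,4)·0.72^4·0.28^16 = 4845·0.268739·1.42734e-09 = 1.85846e-06] × [0.146165] = 2.71641e-07
  L_2 = [C(20,4)·0.79^4·0.21^16 = 4845·0.389501·1.43057e-11 = 2.69967e-08] × [0.065178] = 1.75959e-09
Weight by the priors:
  P(Z=1)·L_1 = 0.47 × 2.71641e-07 = 1.27671e-07
  P(Z=2)·L_2 = 0.53 × 1.75959e-09 = 9.32584e-10
Evidence: 1.27671e-07 + 9.32584e-10 = 1.28604e-07
P(Segment 1 | x) = 1.27671e-07 / 1.28604e-07 ≈ 0.993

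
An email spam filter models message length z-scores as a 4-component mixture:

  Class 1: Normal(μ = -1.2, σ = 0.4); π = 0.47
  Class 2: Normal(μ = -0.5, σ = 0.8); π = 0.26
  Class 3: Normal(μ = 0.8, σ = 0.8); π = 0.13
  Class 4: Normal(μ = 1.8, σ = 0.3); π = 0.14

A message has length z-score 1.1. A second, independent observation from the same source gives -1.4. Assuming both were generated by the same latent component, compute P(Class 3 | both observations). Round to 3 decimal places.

By Bayes' theorem, P(k | x) = P(Z=k) f_k(x) / Σ_j P(Z=j) f_j(x).
Since both observations come from the same component, the likelihood for component k is f_k(x₁)·f_k(x₂).
  f_1 = [(1/(0.4·√(2π)))·exp(−(1.1−-1.2)²/(2·0.4²)) = 0.997356·exp(-16.53125) = 6.59811e-08] × [0.880163] = 5.80741e-08
  f_2 = [(1/(0.8·√(2π)))·exp(−(1.1−-0.5)²/(2·0.8²)) = 0.498678·exp(-2.00000) = 0.0674887] × [0.264846] = 0.0178741
  f_3 = [(1/(0.8·√(2π)))·exp(−(1.1−0.8)²/(2·0.8²)) = 0.498678·exp(-0.07031) = 0.464819] × [0.011367] = 0.00528357
  f_4 = [(1/(0.3·√(2π)))·exp(−(1.1−1.8)²/(2·0.3²)) = 1.329808·exp(-2.72222) = 0.0874063] × [2.61372e-25] = 2.28455e-26
Weight by the priors:
  P(Z=1)·f_1 = 0.47 × 5.80741e-08 = 2.72948e-08
  P(Z=2)·f_2 = 0.26 × 0.0178741 = 0.00464727
  P(Z=3)·f_3 = 0.13 × 0.00528357 = 0.000686865
  P(Z=4)·f_4 = 0.14 × 2.28455e-26 = 3.19837e-27
Normaliser: 2.72948e-08 + 0.00464727 + 0.000686865 + 3.19837e-27 = 0.00533416
P(Class 3 | data) ≈ 0.129

0.129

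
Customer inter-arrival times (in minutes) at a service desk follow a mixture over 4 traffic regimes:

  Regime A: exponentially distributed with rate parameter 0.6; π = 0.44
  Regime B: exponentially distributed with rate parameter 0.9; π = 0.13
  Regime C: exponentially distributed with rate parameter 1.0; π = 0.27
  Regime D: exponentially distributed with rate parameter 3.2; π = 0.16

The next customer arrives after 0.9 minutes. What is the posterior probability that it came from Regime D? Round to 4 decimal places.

Apply Bayes' rule: the posterior for each component is proportional to its prior times its likelihood at x.
Exponential densities:
  p_A = 0.6·e^(−0.6·0.9) = 0.6·e^(−0.5400) = 0.349649
  p_B = 0.9·e^(−0.9·0.9) = 0.9·e^(−0.8100) = 0.400372
  p_C = 1.0·e^(−1.0·0.9) = 1.0·e^(−0.9000) = 0.40657
  p_D = 3.2·e^(−3.2·0.9) = 3.2·e^(−2.8800) = 0.179631
Unnormalised posteriors:
  π_A·p_A = 0.44 × 0.349649 = 0.153846
  π_B·p_B = 0.13 × 0.400372 = 0.0520484
  π_C·p_C = 0.27 × 0.40657 = 0.109774
  π_D·p_D = 0.16 × 0.179631 = 0.028741
Denominator: 0.153846 + 0.0520484 + 0.109774 + 0.028741 = 0.344409
P(Regime D | the observation) ≈ 0.0835

0.0835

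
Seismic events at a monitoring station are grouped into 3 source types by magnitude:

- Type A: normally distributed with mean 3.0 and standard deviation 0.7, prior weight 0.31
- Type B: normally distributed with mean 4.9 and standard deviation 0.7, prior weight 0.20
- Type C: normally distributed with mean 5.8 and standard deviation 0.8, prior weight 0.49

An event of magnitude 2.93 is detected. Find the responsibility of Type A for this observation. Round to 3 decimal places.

0.986

P(component k | x) = P(Z=k)·f_k(x) / marginal(x), where marginal(x) = Σ_j P(Z=j)·f_j(x).
Component likelihoods at x = 2.93:
  L_A = (1/(0.7·√(2π)))·exp(−(2.93−3.0)²/(2·0.7²)) = 0.569918·exp(-0.00500) = 0.567075
  L_B = (1/(0.7·√(2π)))·exp(−(2.93−4.9)²/(2·0.7²)) = 0.569918·exp(-3.96010) = 0.0108633
  L_C = (1/(0.8·√(2π)))·exp(−(2.93−5.8)²/(2·0.8²)) = 0.498678·exp(-6.43508) = 0.000800021
Unnormalised posteriors:
  P(Z=A)·L_A = 0.31 × 0.567075 = 0.175793
  P(Z=B)·L_B = 0.20 × 0.0108633 = 0.00217266
  P(Z=C)·L_C = 0.49 × 0.000800021 = 0.00039201
Normaliser: 0.175793 + 0.00217266 + 0.00039201 = 0.178358
So the posterior for Type A is 0.175793 / 0.178358 ≈ 0.986.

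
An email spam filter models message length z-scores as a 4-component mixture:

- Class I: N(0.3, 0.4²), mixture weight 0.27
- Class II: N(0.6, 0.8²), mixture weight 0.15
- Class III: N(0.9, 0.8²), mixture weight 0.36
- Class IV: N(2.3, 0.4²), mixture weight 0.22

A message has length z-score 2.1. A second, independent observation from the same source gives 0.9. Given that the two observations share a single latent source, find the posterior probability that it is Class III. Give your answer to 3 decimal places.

0.819

P(component k | x) = P(Z=k)·f_k(x) / marginal(x), where marginal(x) = Σ_j P(Z=j)·f_j(x).
Since both observations come from the same component, the likelihood for component k is f_k(x₁)·f_k(x₂).
  L_I = [3.99594e-05] × [0.323794] = 1.29386e-05
  L_II = [0.0859828] × [0.464819] = 0.0399664
  L_III = [0.161897] × [0.498678] = 0.0807344
  L_IV = [0.880163] × [0.00218171] = 0.00192026
Unnormalised posteriors:
  P(Z=I)·L_I = 0.27 × 1.29386e-05 = 3.49342e-06
  P(Z=II)·L_II = 0.15 × 0.0399664 = 0.00599497
  P(Z=III)·L_III = 0.36 × 0.0807344 = 0.0290644
  P(Z=IV)·L_IV = 0.22 × 0.00192026 = 0.000422457
Evidence: 3.49342e-06 + 0.00599497 + 0.0290644 + 0.000422457 = 0.0354853
P(Class III | x₁, x₂) = 0.0290644 / 0.0354853 ≈ 0.819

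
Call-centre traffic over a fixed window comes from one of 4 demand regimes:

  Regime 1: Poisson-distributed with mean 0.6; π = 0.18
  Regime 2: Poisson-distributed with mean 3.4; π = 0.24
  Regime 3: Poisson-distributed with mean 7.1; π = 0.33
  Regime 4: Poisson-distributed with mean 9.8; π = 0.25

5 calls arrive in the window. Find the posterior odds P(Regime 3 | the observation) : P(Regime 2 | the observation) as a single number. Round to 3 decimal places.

Since P(k|x) ∝ π_k f_k(x), the posterior odds are π_i f_i(x) / (π_j f_j(x)).
Poisson probabilities:
  f_1 = 0.00035563
  f_2 = 0.126361
  f_3 = 0.124057
  f_4 = 0.0417699
Odds = (0.33/0.24) × (0.124057/0.126361) = 1.375 × 0.981765 ≈ 1.350

1.350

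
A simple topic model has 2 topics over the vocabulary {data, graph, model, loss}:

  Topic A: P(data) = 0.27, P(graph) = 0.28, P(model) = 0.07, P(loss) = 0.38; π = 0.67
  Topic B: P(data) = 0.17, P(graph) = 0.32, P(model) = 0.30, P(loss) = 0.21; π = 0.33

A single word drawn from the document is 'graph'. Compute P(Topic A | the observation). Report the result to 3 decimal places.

0.640

Apply Bayes' rule: the posterior for each component is proportional to its prior times its likelihood at x.
Evaluate each component's likelihood at the observed value:
  L_A = P(graph | comp) = 0.28
  L_B = P(graph | comp) = 0.32
Unnormalised posteriors:
  π_A·L_A = 0.67 × 0.28 = 0.1876
  π_B·L_B = 0.33 × 0.32 = 0.1056
Marginal: 0.1876 + 0.1056 = 0.2932
P(Topic A | x) ≈ 0.640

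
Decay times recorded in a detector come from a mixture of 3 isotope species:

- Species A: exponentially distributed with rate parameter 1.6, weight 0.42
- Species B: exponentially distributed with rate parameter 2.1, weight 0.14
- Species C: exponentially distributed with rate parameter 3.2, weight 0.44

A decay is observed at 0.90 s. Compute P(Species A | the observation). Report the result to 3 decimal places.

0.563

By Bayes' theorem, P(k | x) = π_k f_k(x) / Σ_j π_j f_j(x).
Evaluate each component's likelihood at the observed value:
  f_A = 1.6·e^(−1.6·0.90) = 1.6·e^(−1.4400) = 0.379084
  f_B = 2.1·e^(−2.1·0.90) = 2.1·e^(−1.8900) = 0.317251
  f_C = 3.2·e^(−3.2·0.90) = 3.2·e^(−2.8800) = 0.179631
Unnormalised posteriors:
  π_A·f_A = 0.42 × 0.379084 = 0.159215
  π_B·f_B = 0.14 × 0.317251 = 0.0444151
  π_C·f_C = 0.44 × 0.179631 = 0.0790377
Evidence: 0.159215 + 0.0444151 + 0.0790377 = 0.282668
Responsibility of Species A: 0.159215 / 0.282668 ≈ 0.563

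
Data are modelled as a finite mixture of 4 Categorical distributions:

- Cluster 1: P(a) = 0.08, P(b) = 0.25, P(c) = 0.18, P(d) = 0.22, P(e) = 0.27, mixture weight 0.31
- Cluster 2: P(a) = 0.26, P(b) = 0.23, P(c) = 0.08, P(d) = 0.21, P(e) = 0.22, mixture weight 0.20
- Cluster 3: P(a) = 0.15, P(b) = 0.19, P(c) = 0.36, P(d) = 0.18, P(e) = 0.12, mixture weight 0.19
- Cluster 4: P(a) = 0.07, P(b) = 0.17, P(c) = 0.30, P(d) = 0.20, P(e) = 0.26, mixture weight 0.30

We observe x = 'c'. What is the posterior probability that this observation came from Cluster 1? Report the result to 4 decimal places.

0.2424

By Bayes' theorem, P(k | x) = P(Z=k) f_k(x) / Σ_j P(Z=j) f_j(x).
Categorical probabilities:
  L_1 = P(c | comp) = 0.18
  L_2 = P(c | comp) = 0.08
  L_3 = P(c | comp) = 0.36
  L_4 = P(c | comp) = 0.30
Weight by the priors:
  P(Z=1)·L_1 = 0.31 × 0.18 = 0.0558
  P(Z=2)·L_2 = 0.20 × 0.08 = 0.016
  P(Z=3)·L_3 = 0.19 × 0.36 = 0.0684
  P(Z=4)·L_4 = 0.30 × 0.3 = 0.09
Normaliser: 0.0558 + 0.016 + 0.0684 + 0.09 = 0.2302
P(Cluster 1 | x) = 0.0558 / 0.2302 ≈ 0.2424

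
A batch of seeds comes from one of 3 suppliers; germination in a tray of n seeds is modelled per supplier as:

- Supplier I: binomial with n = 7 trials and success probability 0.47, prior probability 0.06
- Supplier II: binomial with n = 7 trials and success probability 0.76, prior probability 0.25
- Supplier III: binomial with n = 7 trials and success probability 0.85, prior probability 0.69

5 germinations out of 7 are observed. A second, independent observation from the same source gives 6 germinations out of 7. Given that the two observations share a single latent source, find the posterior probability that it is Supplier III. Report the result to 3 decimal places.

0.695

Apply Bayes' rule: the posterior for each component is proportional to its prior times its likelihood at x.
Since both observations come from the same component, the likelihood for component k is f_k(x₁)·f_k(x₂).
  p_I = [C(7,5)·0.47^5·0.53^2 = 21·0.0229345·0.2809 = 0.135288] × [0.0399909] = 0.0054103
  p_II = [C(7,5)·0.76^5·0.24^2 = 21·0.253553·0.0576 = 0.306697] × [0.323736] = 0.0992889
  p_III = [C(7,5)·0.85^5·0.15^2 = 21·0.443705·0.0225 = 0.209651] × [0.396007] = 0.0830232
Unnormalised posteriors:
  π_I·p_I = 0.06 × 0.0054103 = 0.000324618
  π_II·p_II = 0.25 × 0.0992889 = 0.0248222
  π_III·p_III = 0.69 × 0.0830232 = 0.057286
Normaliser: 0.000324618 + 0.0248222 + 0.057286 = 0.0824328
P(Supplier III | data) ≈ 0.695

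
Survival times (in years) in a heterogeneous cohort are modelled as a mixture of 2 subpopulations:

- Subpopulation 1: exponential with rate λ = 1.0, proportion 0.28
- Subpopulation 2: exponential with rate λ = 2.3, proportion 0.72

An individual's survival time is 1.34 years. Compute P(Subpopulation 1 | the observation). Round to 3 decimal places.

The responsibility of component k is P(Z=k) f_k(x) divided by Σ_j P(Z=j) f_j(x).
Evaluate each component's likelihood at the observed value:
  f_1 = 1.0·e^(−1.0·1.34) = 1.0·e^(−1.3400) = 0.261846
  f_2 = 2.3·e^(−2.3·1.34) = 2.3·e^(−3.0820) = 0.105495
Unnormalised posteriors:
  P(Z=1)·f_1 = 0.28 × 0.261846 = 0.0733168
  P(Z=2)·f_2 = 0.72 × 0.105495 = 0.0759565
Normaliser: 0.0733168 + 0.0759565 = 0.149273
P(Subpopulation 1 | the observation) = 0.0733168 / 0.149273 ≈ 0.491

0.491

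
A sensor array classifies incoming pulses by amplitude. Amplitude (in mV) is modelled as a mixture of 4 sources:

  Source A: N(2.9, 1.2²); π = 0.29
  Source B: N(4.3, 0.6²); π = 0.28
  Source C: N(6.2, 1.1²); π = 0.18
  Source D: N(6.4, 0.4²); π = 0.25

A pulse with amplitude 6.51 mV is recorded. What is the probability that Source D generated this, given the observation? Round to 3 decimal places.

0.790

P(component k | x) = π_k·f_k(x) / marginal(x), where marginal(x) = Σ_j π_j·f_j(x).
Evaluate each component's likelihood at the observed value:
  p_A = 0.0036019
  p_B = 0.000752895
  p_C = 0.348555
  p_D = 0.960347
Prior × likelihood for each component:
  π_A·p_A = 0.29 × 0.0036019 = 0.00104455
  π_B·p_B = 0.28 × 0.000752895 = 0.000210811
  π_C·p_C = 0.18 × 0.348555 = 0.0627399
  π_D·p_D = 0.25 × 0.960347 = 0.240087
Denominator: 0.00104455 + 0.000210811 + 0.0627399 + 0.240087 = 0.304082
P(Source D | x) = 0.240087 / 0.304082 ≈ 0.790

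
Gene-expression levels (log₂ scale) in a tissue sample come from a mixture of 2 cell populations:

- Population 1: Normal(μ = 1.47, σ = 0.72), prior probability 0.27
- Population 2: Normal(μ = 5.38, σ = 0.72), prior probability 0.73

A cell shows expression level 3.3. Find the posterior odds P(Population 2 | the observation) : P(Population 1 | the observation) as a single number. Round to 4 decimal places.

The posterior odds equal the prior odds times the likelihood ratio: (π_i/π_j)·(f_i(x)/f_j(x)).
Normal densities:
  f_1 = (1/(0.72·√(2π)))·exp(−(3.3−1.47)²/(2·0.72²)) = 0.554087·exp(-3.23003) = 0.0219175
  f_2 = (1/(0.72·√(2π)))·exp(−(3.3−5.38)²/(2·0.72²)) = 0.554087·exp(-4.17284) = 0.00853761
Posterior odds = (π_2·f_2) / (π_1·f_1) = (0.73·0.00853761) / (0.27·0.0219175) = 0.00623246 / 0.00591773 ≈ 1.0532

1.0532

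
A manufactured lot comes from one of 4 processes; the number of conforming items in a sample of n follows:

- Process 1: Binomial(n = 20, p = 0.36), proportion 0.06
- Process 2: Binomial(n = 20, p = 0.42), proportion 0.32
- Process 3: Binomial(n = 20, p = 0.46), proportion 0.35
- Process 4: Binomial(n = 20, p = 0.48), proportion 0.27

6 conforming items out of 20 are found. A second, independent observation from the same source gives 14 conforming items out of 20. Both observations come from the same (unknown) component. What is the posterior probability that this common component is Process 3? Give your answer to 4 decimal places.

0.3990

Apply Bayes' rule: the posterior for each component is proportional to its prior times its likelihood at x.
Since both observations come from the same component, the likelihood for component k is f_k(x₁)·f_k(x₂).
  p_1 = [C(20,6)·0.36^6·0.64^14 = 38760·0.00217678·0.00193428 = 0.163199] × [0.00163568] = 0.000266942
  p_2 = [C(20,6)·0.42^6·0.58^14 = 38760·0.00548903·0.000487519 = 0.103722] × [0.00784227] = 0.000813417
  p_3 = [C(20,6)·0.46^6·0.54^14 = 38760·0.0094743·0.000179272 = 0.065833] × [0.0182539] = 0.00120171
  p_4 = [C(20,6)·0.48^6·0.52^14 = 38760·0.0122306·0.000105693 = 0.0501046] × [0.0264108] = 0.0013233
Multiply by the mixture weights:
  π_1·p_1 = 0.06 × 0.000266942 = 1.60165e-05
  π_2·p_2 = 0.32 × 0.000813417 = 0.000260293
  π_3·p_3 = 0.35 × 0.00120171 = 0.000420598
  π_4·p_4 = 0.27 × 0.0013233 = 0.000357292
Marginal: 1.60165e-05 + 0.000260293 + 0.000420598 + 0.000357292 = 0.0010542
P(Process 3 | x) ≈ 0.3990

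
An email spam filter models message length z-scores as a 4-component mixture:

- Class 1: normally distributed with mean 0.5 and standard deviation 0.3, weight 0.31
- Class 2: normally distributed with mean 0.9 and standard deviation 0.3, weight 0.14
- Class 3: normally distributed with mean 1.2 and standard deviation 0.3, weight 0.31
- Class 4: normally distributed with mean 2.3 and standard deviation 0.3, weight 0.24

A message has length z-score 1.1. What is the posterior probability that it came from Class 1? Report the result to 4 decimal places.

0.0938

The responsibility of component k is π_k f_k(x) divided by Σ_j π_j f_j(x).
Component likelihoods at x = 1.1:
  f_1 = 0.17997
  f_2 = 1.06483
  f_3 = 1.25794
  f_4 = 0.000446101
Unnormalised posteriors:
  π_1·f_1 = 0.31 × 0.17997 = 0.0557907
  π_2·f_2 = 0.14 × 1.06483 = 0.149076
  π_3·f_3 = 0.31 × 1.25794 = 0.389963
  π_4·f_4 = 0.24 × 0.000446101 = 0.000107064
Evidence: 0.0557907 + 0.149076 + 0.389963 + 0.000107064 = 0.594936
P(Class 1 | data) ≈ 0.0938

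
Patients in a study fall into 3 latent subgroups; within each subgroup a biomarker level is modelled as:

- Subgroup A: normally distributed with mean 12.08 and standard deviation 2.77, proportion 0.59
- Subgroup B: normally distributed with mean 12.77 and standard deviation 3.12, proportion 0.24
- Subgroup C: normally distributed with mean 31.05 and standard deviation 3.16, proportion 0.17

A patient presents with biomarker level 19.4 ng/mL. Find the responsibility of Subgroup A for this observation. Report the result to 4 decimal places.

P(component k | x) = π_k·f_k(x) / marginal(x), where marginal(x) = Σ_j π_j·f_j(x).
Component likelihoods at x = 19.4 ng/mL:
  p_A = (1/(2.77·√(2π)))·exp(−(19.4−12.08)²/(2·2.77²)) = 0.144022·exp(-3.49167) = 0.0043855
  p_B = (1/(3.12·√(2π)))·exp(−(19.4−12.77)²/(2·3.12²)) = 0.127866·exp(-2.25781) = 0.0133721
  p_C = (1/(3.16·√(2π)))·exp(−(19.4−31.05)²/(2·3.16²)) = 0.126248·exp(-6.79591) = 0.000141188
Prior × likelihood for each component:
  π_A·p_A = 0.59 × 0.0043855 = 0.00258745
  π_B·p_B = 0.24 × 0.0133721 = 0.00320931
  π_C·p_C = 0.17 × 0.000141188 = 2.40019e-05
Marginal: 0.00258745 + 0.00320931 + 2.40019e-05 = 0.00582075
So the posterior for Subgroup A is 0.00258745 / 0.00582075 ≈ 0.4445.

0.4445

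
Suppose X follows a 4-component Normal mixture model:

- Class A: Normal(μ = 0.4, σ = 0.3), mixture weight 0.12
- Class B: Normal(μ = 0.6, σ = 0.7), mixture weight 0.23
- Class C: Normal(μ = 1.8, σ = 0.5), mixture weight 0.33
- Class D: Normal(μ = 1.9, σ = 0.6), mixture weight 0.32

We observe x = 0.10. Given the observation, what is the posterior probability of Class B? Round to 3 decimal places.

P(component k | x) = π_k·f_k(x) / marginal(x), where marginal(x) = Σ_j π_j·f_j(x).
Component likelihoods at x = 0.10:
  p_A = 0.806569
  p_B = 0.441593
  p_C = 0.00246444
  p_D = 0.00738641
Multiply by the mixture weights:
  π_A·p_A = 0.12 × 0.806569 = 0.0967883
  π_B·p_B = 0.23 × 0.441593 = 0.101566
  π_C·p_C = 0.33 × 0.00246444 = 0.000813265
  π_D·p_D = 0.32 × 0.00738641 = 0.00236365
Evidence: 0.0967883 + 0.101566 + 0.000813265 + 0.00236365 = 0.201532
So the posterior for Class B is 0.101566 / 0.201532 ≈ 0.504.

0.504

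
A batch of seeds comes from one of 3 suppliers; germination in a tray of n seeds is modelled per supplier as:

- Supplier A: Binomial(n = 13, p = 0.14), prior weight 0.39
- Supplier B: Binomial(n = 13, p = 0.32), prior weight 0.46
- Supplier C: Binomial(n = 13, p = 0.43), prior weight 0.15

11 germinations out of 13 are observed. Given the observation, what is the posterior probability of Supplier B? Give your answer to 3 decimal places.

0.145

P(component k | x) = P(Z=k)·f_k(x) / marginal(x), where marginal(x) = Σ_j P(Z=j)·f_j(x).
Evaluate each component's likelihood at the observed value:
  L_A = C(13,11)·0.14^11·0.86^2 = 78·4.04957e-10·0.7396 = 2.33615e-08
  L_B = C(13,11)·0.32^11·0.68^2 = 78·3.60288e-06·0.4624 = 0.000129946
  L_C = C(13,11)·0.43^11·0.57^2 = 78·9.29294e-05·0.3249 = 0.00235503
Unnormalised posteriors:
  P(Z=A)·L_A = 0.39 × 2.33615e-08 = 9.11097e-09
  P(Z=B)·L_B = 0.46 × 0.000129946 = 5.97751e-05
  P(Z=C)·L_C = 0.15 × 0.00235503 = 0.000353255
Evidence: 9.11097e-09 + 5.97751e-05 + 0.000353255 = 0.000413039
P(Supplier B | 11 germinations out of 13) ≈ 0.145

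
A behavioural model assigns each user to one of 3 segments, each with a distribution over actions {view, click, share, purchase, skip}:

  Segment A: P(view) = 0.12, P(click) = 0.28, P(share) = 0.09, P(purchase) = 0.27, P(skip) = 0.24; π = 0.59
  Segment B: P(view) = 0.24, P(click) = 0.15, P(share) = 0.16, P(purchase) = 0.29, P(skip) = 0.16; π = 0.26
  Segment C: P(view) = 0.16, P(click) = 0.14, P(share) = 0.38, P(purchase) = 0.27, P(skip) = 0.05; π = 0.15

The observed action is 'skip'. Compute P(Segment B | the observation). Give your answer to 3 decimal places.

0.218

The responsibility of component k is P(Z=k) f_k(x) divided by Σ_j P(Z=j) f_j(x).
Component likelihoods at x = 'skip':
  f_A = 0.24
  f_B = 0.16
  f_C = 0.05
Unnormalised posteriors:
  P(Z=A)·f_A = 0.59 × 0.24 = 0.1416
  P(Z=B)·f_B = 0.26 × 0.16 = 0.0416
  P(Z=C)·f_C = 0.15 × 0.05 = 0.0075
Marginal: 0.1416 + 0.0416 + 0.0075 = 0.1907
So the posterior for Segment B is 0.0416 / 0.1907 ≈ 0.218.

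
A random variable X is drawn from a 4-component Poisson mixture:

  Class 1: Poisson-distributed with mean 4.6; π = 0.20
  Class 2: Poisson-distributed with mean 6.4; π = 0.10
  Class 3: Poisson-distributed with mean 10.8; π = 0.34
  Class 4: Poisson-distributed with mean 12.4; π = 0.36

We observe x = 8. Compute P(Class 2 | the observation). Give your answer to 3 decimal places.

Apply Bayes' rule: the posterior for each component is proportional to its prior times its likelihood at x.
Component likelihoods at x = 8:
  f_1 = e^(−4.6)·4.6^8/8! = 0.049979
  f_2 = e^(−6.4)·6.4^8/8! = 0.115994
  f_3 = e^(−10.8)·10.8^8/8! = 0.093646
  f_4 = e^(−12.4)·12.4^8/8! = 0.0570954
Multiply by the mixture weights:
  π_1·f_1 = 0.20 × 0.049979 = 0.0099958
  π_2·f_2 = 0.10 × 0.115994 = 0.0115994
  π_3·f_3 = 0.34 × 0.093646 = 0.0318396
  π_4·f_4 = 0.36 × 0.0570954 = 0.0205544
Denominator: 0.0099958 + 0.0115994 + 0.0318396 + 0.0205544 = 0.0739892
Responsibility of Class 2: 0.0115994 / 0.0739892 ≈ 0.157

0.157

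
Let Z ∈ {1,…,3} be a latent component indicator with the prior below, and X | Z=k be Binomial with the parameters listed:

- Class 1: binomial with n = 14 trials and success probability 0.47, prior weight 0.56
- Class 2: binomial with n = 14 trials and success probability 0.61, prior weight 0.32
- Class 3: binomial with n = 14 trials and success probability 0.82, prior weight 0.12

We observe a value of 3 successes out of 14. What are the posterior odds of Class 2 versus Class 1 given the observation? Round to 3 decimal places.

0.043

Only the two components matter; the odds are (π_i f_i(x)) / (π_j f_j(x)).
Evaluate each component's likelihood at the observed value:
  f_1 = C(14,3)·0.47^3·0.53^11 = 364·0.103823·0.000926904 = 0.0350291
  f_2 = C(14,3)·0.61^3·0.39^11 = 364·0.226981·3.17476e-05 = 0.00262302
  f_3 = C(14,3)·0.82^3·0.18^11 = 364·0.551368·6.42684e-09 = 1.28985e-06
Posterior odds = (π_2·f_2) / (π_1·f_1) = (0.32·0.00262302) / (0.56·0.0350291) = 0.000839366 / 0.0196163 ≈ 0.043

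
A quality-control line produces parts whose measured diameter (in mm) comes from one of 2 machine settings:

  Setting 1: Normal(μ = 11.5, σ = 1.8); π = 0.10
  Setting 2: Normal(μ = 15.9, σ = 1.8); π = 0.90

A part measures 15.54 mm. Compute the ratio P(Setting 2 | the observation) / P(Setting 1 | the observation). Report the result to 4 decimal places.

The posterior odds equal the prior odds times the likelihood ratio: (π_i/π_j)·(f_i(x)/f_j(x)).
Normal densities:
  f_1 = 0.0178547
  f_2 = 0.217246
0.195521 / 0.00178547 ≈ 109.5072

109.5072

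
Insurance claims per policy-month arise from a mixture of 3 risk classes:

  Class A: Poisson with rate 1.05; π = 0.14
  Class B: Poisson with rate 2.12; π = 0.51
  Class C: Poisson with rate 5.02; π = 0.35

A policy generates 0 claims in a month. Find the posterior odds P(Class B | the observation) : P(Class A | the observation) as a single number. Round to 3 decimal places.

Only the two components matter; the odds are (π_i f_i(x)) / (π_j f_j(x)).
Component likelihoods at x = 0 claims:
  p_A = e^(−1.05)·1.05^0/0! = 0.349938
  p_B = e^(−2.12)·2.12^0/0! = 0.120032
  p_C = e^(−5.02)·5.02^0/0! = 0.00660453
Odds = (0.51/0.14) × (0.120032/0.349938) = 3.64286 × 0.343009 ≈ 1.250

1.250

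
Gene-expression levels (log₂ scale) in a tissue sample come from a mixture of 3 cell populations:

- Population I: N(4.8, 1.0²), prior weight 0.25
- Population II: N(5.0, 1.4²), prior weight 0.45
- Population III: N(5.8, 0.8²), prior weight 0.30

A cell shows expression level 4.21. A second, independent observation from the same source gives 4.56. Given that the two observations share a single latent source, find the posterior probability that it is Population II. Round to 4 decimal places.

0.4545

Posterior ∝ prior × likelihood, so P(k | x) ∝ π_k f_k(x); normalise over all components.
Since both observations come from the same component, the likelihood for component k is f_k(x₁)·f_k(x₂).
  p_I = [0.335213] × [0.387617] = 0.129934
  p_II = [0.243018] × [0.271227] = 0.0659131
  p_III = [0.0691918] × [0.150011] = 0.0103795
Prior × likelihood for each component:
  π_I·p_I = 0.25 × 0.129934 = 0.0324836
  π_II·p_II = 0.45 × 0.0659131 = 0.0296609
  π_III·p_III = 0.30 × 0.0103795 = 0.00311386
Denominator: 0.0324836 + 0.0296609 + 0.00311386 = 0.0652583
So the posterior for Population II is 0.0296609 / 0.0652583 ≈ 0.4545.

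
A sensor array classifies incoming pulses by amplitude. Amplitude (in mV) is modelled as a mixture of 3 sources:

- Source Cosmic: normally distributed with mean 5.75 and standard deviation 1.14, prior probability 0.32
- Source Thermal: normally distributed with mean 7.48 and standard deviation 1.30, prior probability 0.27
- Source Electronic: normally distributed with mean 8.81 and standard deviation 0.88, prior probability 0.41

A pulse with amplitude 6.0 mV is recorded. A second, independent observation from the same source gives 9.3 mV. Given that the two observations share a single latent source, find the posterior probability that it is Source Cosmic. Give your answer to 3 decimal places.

0.052

Posterior ∝ prior × likelihood, so P(k | x) ∝ π_k f_k(x); normalise over all components.
Since both observations come from the same component, the likelihood for component k is f_k(x₁)·f_k(x₂).
  f_Cosmic = [0.341635] × [0.00274335] = 0.000937225
  f_Thermal = [0.160518] × [0.115175] = 0.0184876
  f_Electronic = [0.00276889] × [0.388241] = 0.001075
Weight by the priors:
  π_Cosmic·f_Cosmic = 0.32 × 0.000937225 = 0.000299912
  π_Thermal·f_Thermal = 0.27 × 0.0184876 = 0.00499166
  π_Electronic·f_Electronic = 0.41 × 0.001075 = 0.000440748
Normaliser: 0.000299912 + 0.00499166 + 0.000440748 = 0.00573232
Responsibility of Source Cosmic: 0.000299912 / 0.00573232 ≈ 0.052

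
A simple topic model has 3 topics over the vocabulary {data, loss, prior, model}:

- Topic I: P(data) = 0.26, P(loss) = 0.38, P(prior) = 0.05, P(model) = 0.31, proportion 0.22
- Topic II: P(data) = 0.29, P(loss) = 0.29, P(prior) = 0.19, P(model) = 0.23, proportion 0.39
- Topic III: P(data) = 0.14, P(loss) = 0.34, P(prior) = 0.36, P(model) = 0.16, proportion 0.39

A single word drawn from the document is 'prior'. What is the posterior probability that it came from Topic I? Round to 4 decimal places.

0.0488

The responsibility of component k is P(Z=k) f_k(x) divided by Σ_j P(Z=j) f_j(x).
Component likelihoods at x = 'prior':
  p_I = 0.05
  p_II = 0.19
  p_III = 0.36
Unnormalised posteriors:
  P(Z=I)·p_I = 0.22 × 0.05 = 0.011
  P(Z=II)·p_II = 0.39 × 0.19 = 0.0741
  P(Z=III)·p_III = 0.39 × 0.36 = 0.1404
Denominator: 0.011 + 0.0741 + 0.1404 = 0.2255
So the posterior for Topic I is 0.011 / 0.2255 ≈ 0.0488.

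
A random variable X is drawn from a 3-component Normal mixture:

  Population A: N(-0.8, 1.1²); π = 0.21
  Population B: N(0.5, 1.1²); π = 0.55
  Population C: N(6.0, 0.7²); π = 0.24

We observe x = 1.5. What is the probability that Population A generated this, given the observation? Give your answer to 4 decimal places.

0.0609

The responsibility of component k is P(Z=k) f_k(x) divided by Σ_j P(Z=j) f_j(x).
Evaluate each component's likelihood at the observed value:
  L_A = (1/(1.1·√(2π)))·exp(−(1.5−-0.8)²/(2·1.1²)) = 0.362675·exp(-2.18595) = 0.0407541
  L_B = (1/(1.1·√(2π)))·exp(−(1.5−0.5)²/(2·1.1²)) = 0.362675·exp(-0.41322) = 0.239915
  L_C = (1/(0.7·√(2π)))·exp(−(1.5−6.0)²/(2·0.7²)) = 0.569918·exp(-20.66327) = 6.0516e-10
Multiply by the mixture weights:
  P(Z=A)·L_A = 0.21 × 0.0407541 = 0.00855836
  P(Z=B)·L_B = 0.55 × 0.239915 = 0.131953
  P(Z=C)·L_C = 0.24 × 6.0516e-10 = 1.45238e-10
Evidence: 0.00855836 + 0.131953 + 1.45238e-10 = 0.140511
P(Population A | x) = 0.00855836 / 0.140511 ≈ 0.0609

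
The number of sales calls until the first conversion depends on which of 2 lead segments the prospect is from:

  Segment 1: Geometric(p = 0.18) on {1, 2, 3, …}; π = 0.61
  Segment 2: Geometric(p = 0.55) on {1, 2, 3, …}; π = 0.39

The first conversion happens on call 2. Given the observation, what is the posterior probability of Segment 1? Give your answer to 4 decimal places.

0.4826

The responsibility of component k is P(Z=k) f_k(x) divided by Σ_j P(Z=j) f_j(x).
Component likelihoods at x = 2:
  f_1 = 0.18·(1−0.18)^1 = 0.18·0.82 = 0.1476
  f_2 = 0.55·(1−0.55)^1 = 0.55·0.45 = 0.2475
Multiply by the mixture weights:
  P(Z=1)·f_1 = 0.61 × 0.1476 = 0.090036
  P(Z=2)·f_2 = 0.39 × 0.2475 = 0.096525
Normaliser: 0.090036 + 0.096525 = 0.186561
P(Segment 1 | the observation) ≈ 0.4826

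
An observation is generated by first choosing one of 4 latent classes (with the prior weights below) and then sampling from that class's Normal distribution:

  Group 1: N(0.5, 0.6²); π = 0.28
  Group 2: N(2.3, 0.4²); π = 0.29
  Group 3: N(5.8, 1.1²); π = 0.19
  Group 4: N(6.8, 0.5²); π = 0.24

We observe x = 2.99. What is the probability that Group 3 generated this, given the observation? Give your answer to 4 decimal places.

The responsibility of component k is w_k f_k(x) divided by Σ_j w_j f_j(x).
Evaluate each component's likelihood at the observed value:
  p_1 = (1/(0.6·√(2π)))·exp(−(2.99−0.5)²/(2·0.6²)) = 0.664904·exp(-8.61125) = 0.000121043
  p_2 = (1/(0.4·√(2π)))·exp(−(2.99−2.3)²/(2·0.4²)) = 0.997356·exp(-1.48781) = 0.225269
  p_3 = (1/(1.1·√(2π)))·exp(−(2.99−5.8)²/(2·1.1²)) = 0.362675·exp(-3.26285) = 0.0138829
  p_4 = (1/(0.5·√(2π)))·exp(−(2.99−6.8)²/(2·0.5²)) = 0.797885·exp(-29.03220) = 1.96524e-13
Prior × likelihood for each component:
  w_1·p_1 = 0.28 × 0.000121043 = 3.38921e-05
  w_2·p_2 = 0.29 × 0.225269 = 0.065328
  w_3·p_3 = 0.19 × 0.0138829 = 0.00263774
  w_4·p_4 = 0.24 × 1.96524e-13 = 4.71658e-14
Sum: 3.38921e-05 + 0.065328 + 0.00263774 + 4.71658e-14 = 0.0679996
P(Group 3 | 2.99) = 0.00263774 / 0.0679996 ≈ 0.0388

0.0388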